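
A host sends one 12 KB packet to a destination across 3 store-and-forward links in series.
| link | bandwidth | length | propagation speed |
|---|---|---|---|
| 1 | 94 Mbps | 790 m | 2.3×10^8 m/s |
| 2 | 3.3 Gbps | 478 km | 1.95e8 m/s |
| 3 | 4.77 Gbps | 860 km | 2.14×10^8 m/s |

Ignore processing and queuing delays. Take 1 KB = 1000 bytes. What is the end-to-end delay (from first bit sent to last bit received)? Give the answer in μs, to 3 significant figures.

7540 μs

L = 96000 bits.
Transmission delays (L/R per hop): 1021.28, 29.0909, 20.1258 μs; sum = 1070.49 μs.
Propagation delays (d/s per hop): 3.43478, 2451.28, 4018.69 μs; sum = 6473.41 μs.
End-to-end = 7540 μs.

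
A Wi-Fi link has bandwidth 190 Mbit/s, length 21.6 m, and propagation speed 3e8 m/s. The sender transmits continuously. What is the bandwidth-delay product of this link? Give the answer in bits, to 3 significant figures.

Propagation delay = 21.6 / 300000000 = 7.2e-08 s.
BDP = R × t_prop = 190000000 × 7.2e-08 = 13.68 bits.

13.7 bits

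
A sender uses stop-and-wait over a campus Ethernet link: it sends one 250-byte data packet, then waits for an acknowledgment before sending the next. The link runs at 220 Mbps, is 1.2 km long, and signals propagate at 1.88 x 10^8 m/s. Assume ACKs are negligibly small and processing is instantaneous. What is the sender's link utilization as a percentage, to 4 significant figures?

t_tx = L/R = 2000/220000000 = 9.09091e-06 s.
t_prop = 1200/188000000 = 6.38298e-06 s; RTT = 1.2766e-05 s.
Cycle = t_tx + RTT = 2.18569e-05 s.
Utilization = t_tx / cycle = 9.09091e-06/2.18569e-05 = 41.59 %.

41.59 %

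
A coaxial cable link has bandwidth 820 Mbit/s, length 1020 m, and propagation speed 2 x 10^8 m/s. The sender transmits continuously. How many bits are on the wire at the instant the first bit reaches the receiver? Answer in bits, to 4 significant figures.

Propagation delay = 1020 / 200000000 = 5.1e-06 s.
BDP = R × t_prop = 820000000 × 5.1e-06 = 4182 bits.

4182 bits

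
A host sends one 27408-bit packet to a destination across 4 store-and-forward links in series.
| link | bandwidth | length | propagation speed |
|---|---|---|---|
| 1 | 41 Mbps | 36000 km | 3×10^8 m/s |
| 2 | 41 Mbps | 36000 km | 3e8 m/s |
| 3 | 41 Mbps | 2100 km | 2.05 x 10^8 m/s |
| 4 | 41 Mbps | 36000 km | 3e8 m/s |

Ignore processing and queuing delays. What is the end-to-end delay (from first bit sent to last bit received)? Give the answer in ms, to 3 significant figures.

373 ms

Transmission delay per hop = L/R = 27408/41000000 = 0.668488 ms; 4 hops → 2.67395 ms.
Propagation delays (d/s per hop): 120, 120, 10.2439, 120 ms; sum = 370.244 ms.
End-to-end = 373 ms.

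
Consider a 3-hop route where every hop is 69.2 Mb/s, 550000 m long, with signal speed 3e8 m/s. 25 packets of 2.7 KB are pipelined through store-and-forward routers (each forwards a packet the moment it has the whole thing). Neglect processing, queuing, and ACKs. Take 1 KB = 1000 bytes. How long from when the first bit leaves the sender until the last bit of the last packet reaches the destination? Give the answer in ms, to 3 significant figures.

Per-hop transmission t_tx = L/R = 21600/69200000 = 0.312139 ms.
Per-hop propagation t_prop = 550000/300000000 = 1.83333 ms.
Pipeline fill: first packet needs 3·t_tx to clear all hops; remaining 24 packets each add one t_tx.
Total = (3+25-1)·t_tx + 3·t_prop = 27·0.312139 + 3·1.83333 = 13.9 ms.

13.9 ms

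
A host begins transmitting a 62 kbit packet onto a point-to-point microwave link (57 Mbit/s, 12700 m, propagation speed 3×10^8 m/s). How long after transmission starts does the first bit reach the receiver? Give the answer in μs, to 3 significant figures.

First bit experiences only propagation delay: d/s = 12700/300000000 = 42.3 μs.

42.3 μs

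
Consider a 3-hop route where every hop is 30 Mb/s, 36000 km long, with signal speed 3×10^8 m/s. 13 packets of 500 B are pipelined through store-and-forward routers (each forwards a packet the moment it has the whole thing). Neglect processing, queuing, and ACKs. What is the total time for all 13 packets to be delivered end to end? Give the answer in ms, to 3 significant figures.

Per-hop transmission t_tx = L/R = 4000/30000000 = 0.133333 ms.
Per-hop propagation t_prop = 36000000/300000000 = 120 ms.
Pipeline fill: first packet needs 3·t_tx to clear all hops; remaining 12 packets each add one t_tx.
Total = (3+13-1)·t_tx + 3·t_prop = 15·0.133333 + 3·120 = 362 ms.

362 ms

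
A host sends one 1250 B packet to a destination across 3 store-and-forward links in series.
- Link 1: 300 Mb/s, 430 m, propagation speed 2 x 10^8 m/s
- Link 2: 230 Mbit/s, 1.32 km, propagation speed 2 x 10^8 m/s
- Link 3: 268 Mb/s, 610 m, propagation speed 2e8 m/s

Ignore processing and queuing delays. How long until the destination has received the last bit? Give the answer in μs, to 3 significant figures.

126 μs

L = 1250 × 8 = 10000 bits.
Transmission delays (L/R per hop): 33.3333, 43.4783, 37.3134 μs; sum = 114.125 μs.
Propagation delays (d/s per hop): 2.15, 6.6, 3.05 μs; sum = 11.8 μs.
End-to-end = 126 μs.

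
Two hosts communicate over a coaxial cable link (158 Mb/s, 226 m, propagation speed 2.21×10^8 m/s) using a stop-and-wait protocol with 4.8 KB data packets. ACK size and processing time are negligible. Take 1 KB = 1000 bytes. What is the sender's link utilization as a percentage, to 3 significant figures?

t_tx = L/R = 38400/158000000 = 0.000243038 s.
t_prop = 226/221000000 = 1.02262e-06 s; RTT = 2.04525e-06 s.
Cycle = t_tx + RTT = 0.000245083 s.
Utilization = t_tx / cycle = 0.000243038/0.000245083 = 99.2 %.

99.2 %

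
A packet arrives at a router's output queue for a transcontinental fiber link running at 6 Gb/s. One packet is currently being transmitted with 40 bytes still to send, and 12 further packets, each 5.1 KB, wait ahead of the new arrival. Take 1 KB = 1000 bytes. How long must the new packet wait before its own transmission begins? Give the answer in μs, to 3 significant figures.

Each queued packet: L/R = 40800/6000000000 = 6.8 μs.
12 queued → 81.6 μs.
Plus remaining 320 bits of current packet: 0.0533333 μs.
Queuing delay = 81.7 μs.

81.7 μs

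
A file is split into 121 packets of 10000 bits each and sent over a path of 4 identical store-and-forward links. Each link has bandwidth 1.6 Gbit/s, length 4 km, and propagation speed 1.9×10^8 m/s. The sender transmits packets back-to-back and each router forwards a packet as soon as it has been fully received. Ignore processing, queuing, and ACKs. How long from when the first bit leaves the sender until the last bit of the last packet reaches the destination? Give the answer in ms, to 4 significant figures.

0.8592 ms

Per-hop transmission t_tx = L/R = 10000/1600000000 = 0.00625 ms.
Per-hop propagation t_prop = 4000/190000000 = 0.0210526 ms.
Pipeline fill: first packet needs 4·t_tx to clear all hops; remaining 120 packets each add one t_tx.
Total = (4+121-1)·t_tx + 4·t_prop = 124·0.00625 + 4·0.0210526 = 0.8592 ms.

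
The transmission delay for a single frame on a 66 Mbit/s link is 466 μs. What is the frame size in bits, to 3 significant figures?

L = R × t_tx = 66000000 b/s × 0.000466 s = 30756 bits.

30800 bits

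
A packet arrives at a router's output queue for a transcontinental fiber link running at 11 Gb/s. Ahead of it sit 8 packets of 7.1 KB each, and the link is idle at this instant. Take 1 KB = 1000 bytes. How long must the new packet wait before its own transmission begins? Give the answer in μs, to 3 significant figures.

41.3 μs

Each queued packet: L/R = 56800/11000000000 = 5.16364 μs.
8 queued → 41.3091 μs.
Queuing delay = 41.3 μs.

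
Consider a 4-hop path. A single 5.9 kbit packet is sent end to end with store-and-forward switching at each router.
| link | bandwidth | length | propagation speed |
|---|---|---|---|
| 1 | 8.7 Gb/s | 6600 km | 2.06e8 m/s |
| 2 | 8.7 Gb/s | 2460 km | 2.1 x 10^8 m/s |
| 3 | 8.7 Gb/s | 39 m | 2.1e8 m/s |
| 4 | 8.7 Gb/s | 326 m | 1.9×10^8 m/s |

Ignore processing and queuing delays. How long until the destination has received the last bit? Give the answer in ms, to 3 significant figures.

L = 5900 bits.
Transmission delay per hop = L/R = 5900/8700000000 = 0.000678161 ms; 4 hops → 0.00271264 ms.
Propagation delays (d/s per hop): 32.0388, 11.7143, 0.000185714, 0.00171579 ms; sum = 43.755 ms.
End-to-end = 43.8 ms.

43.8 ms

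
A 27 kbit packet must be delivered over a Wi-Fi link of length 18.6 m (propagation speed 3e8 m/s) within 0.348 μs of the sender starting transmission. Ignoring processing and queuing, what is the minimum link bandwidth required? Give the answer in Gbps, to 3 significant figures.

94.4 Gbps

Propagation delay = 18.6 / 300000000 = 0.062 μs.
Transmission budget = 0.348 − 0.062 = 0.286 μs.
R ≥ L / t_tx = 27000 bits / 2.86e-07 s = 94.4 Gbps.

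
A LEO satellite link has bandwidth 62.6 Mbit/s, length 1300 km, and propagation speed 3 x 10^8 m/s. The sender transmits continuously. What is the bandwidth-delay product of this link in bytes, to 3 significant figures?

33900 bytes

Propagation delay = 1300000 / 300000000 = 0.00433333 s.
BDP = R × t_prop = 62600000 × 0.00433333 = 271267 bits.
In bytes: 271267/8 = 33900 bytes.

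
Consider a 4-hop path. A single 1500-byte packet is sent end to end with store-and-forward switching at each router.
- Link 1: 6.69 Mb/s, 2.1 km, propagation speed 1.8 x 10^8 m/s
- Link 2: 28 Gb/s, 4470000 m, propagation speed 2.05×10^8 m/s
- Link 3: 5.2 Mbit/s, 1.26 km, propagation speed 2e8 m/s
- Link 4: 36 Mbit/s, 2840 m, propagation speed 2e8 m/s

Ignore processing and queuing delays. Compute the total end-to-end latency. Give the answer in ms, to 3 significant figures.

26.3 ms

L = 1500 × 8 = 12000 bits.
Transmission delays (L/R per hop): 1.79372, 0.000428571, 2.30769, 0.333333 ms; sum = 4.43518 ms.
Propagation delays (d/s per hop): 0.0116667, 21.8049, 0.0063, 0.0142 ms; sum = 21.837 ms.
End-to-end = 26.3 ms.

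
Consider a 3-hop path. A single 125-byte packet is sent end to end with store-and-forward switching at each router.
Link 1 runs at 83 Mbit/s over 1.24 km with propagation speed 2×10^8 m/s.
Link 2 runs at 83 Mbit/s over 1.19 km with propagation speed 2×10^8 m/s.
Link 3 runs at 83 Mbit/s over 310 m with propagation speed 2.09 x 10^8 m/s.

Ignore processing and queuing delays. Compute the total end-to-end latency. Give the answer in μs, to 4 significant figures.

49.78 μs

L = 125 × 8 = 1000 bits.
Transmission delay per hop = L/R = 1000/83000000 = 12.0482 μs; 3 hops → 36.1446 μs.
Propagation delays (d/s per hop): 6.2, 5.95, 1.48325 μs; sum = 13.6333 μs.
End-to-end = 49.78 μs.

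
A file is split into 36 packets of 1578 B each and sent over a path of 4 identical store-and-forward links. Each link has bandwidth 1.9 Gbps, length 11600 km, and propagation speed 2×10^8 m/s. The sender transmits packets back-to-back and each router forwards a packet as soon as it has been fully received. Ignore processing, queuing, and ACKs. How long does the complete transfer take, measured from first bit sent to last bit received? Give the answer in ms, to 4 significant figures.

232.3 ms

Per-hop transmission t_tx = L/R = 12624/1900000000 = 0.00664421 ms.
Per-hop propagation t_prop = 11600000/200000000 = 58 ms.
Pipeline fill: first packet needs 4·t_tx to clear all hops; remaining 35 packets each add one t_tx.
Total = (4+36-1)·t_tx + 4·t_prop = 39·0.00664421 + 4·58 = 232.3 ms.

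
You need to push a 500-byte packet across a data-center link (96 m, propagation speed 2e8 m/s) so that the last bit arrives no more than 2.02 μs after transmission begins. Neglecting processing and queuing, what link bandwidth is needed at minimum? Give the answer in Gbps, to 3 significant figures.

L = 4000 bits.
Propagation delay = 96 / 200000000 = 0.48 μs.
Transmission budget = 2.02 − 0.48 = 1.54 μs.
R ≥ L / t_tx = 4000 bits / 1.54e-06 s = 2.60 Gbps.

2.60 Gbps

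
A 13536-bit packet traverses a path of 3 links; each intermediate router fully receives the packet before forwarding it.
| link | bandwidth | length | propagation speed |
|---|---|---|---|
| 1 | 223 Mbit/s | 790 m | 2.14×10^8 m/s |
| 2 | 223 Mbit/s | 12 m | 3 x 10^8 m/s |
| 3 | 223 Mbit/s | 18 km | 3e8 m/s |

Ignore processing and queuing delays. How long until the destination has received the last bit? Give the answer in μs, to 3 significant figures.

Transmission delay per hop = L/R = 13536/223000000 = 60.6996 μs; 3 hops → 182.099 μs.
Propagation delays (d/s per hop): 3.69159, 0.04, 60 μs; sum = 63.7316 μs.
End-to-end = 246 μs.

246 μs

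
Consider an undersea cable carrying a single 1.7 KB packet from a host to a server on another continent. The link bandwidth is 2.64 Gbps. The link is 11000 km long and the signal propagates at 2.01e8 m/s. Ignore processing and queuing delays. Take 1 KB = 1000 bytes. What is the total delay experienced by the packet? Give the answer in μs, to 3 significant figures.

54700 μs

L = 13600 bits.
Transmission delay = L/R = 13600 / 2640000000 = 5.15152 μs.
Propagation delay = d/s = 11000000 m / 2.01e+08 m/s = 54726.4 μs.
Total = 54700 μs.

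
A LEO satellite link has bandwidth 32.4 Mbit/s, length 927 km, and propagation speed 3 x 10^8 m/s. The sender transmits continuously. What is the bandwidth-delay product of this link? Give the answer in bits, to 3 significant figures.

100000 bits

Propagation delay = 927000 / 300000000 = 0.00309 s.
BDP = R × t_prop = 32400000 × 0.00309 = 100116 bits.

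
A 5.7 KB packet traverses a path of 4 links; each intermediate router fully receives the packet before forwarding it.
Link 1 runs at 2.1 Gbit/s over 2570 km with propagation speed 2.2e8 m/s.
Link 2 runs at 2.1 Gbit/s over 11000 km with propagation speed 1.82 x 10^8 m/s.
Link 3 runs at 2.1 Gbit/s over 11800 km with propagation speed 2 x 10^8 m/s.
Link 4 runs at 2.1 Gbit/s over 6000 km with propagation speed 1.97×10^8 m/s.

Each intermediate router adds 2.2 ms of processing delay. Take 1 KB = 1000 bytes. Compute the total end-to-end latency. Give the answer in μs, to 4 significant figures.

168300 μs

L = 45600 bits.
Transmission delay per hop = L/R = 45600/2100000000 = 21.7143 μs; 4 hops → 86.8571 μs.
Propagation delays (d/s per hop): 11681.8, 60439.6, 59000, 30456.9 μs; sum = 161578 μs.
Processing at 3 router(s): 3 × 2.2 ms = 6600 μs.
End-to-end = 168300 μs.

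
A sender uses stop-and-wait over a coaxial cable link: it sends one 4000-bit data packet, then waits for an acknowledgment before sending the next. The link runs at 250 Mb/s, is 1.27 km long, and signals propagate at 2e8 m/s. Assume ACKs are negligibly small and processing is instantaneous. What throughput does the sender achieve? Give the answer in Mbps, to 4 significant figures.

139.4 Mbps

t_tx = L/R = 4000/250000000 = 1.6e-05 s.
t_prop = 1270/200000000 = 6.35e-06 s; RTT = 1.27e-05 s.
Cycle = t_tx + RTT = 2.87e-05 s.
Throughput = L / cycle = 4000 / 2.87e-05 = 139.4 Mbps.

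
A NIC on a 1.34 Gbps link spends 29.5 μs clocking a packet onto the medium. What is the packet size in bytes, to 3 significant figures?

L = R × t_tx = 1340000000 b/s × 2.95e-05 s = 39530 bits.
In bytes: 39530 / 8 = 4940 bytes.

4940 bytes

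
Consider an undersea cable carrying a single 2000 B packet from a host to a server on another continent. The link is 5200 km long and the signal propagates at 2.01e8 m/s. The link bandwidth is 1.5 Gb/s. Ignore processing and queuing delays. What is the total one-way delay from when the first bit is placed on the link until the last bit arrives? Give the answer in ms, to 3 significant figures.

25.9 ms

L = 2000 × 8 = 16000 bits.
Transmission delay = L/R = 16000 / 1500000000 = 0.0106667 ms.
Propagation delay = d/s = 5200000 m / 2.01e+08 m/s = 25.8706 ms.
Total = 25.9 ms.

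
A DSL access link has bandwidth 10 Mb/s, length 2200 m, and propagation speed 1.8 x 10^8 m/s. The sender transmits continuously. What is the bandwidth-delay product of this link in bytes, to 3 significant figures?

15.3 bytes

Propagation delay = 2200 / 180000000 = 1.22222e-05 s.
BDP = R × t_prop = 10000000 × 1.22222e-05 = 122.222 bits.
In bytes: 122.222/8 = 15.3 bytes.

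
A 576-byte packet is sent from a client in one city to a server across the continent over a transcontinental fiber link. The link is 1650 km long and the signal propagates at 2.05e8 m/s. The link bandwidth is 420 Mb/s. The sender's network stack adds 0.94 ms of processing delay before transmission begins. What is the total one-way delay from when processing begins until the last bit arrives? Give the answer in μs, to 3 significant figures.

9000 μs

L = 576 × 8 = 4608 bits.
Transmission delay = L/R = 4608 / 420000000 = 10.9714 μs.
Propagation delay = d/s = 1650000 m / 2.05e+08 m/s = 8048.78 μs.
Plus processing delay 0.94 ms = 940 μs.
Total = 9000 μs.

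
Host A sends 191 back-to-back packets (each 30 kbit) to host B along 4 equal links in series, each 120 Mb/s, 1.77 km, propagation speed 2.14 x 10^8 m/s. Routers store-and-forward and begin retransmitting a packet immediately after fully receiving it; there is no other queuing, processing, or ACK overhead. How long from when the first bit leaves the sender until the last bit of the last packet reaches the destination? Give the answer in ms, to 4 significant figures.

48.53 ms

Per-hop transmission t_tx = L/R = 30000/120000000 = 0.25 ms.
Per-hop propagation t_prop = 1770/214000000 = 0.00827103 ms.
Pipeline fill: first packet needs 4·t_tx to clear all hops; remaining 190 packets each add one t_tx.
Total = (4+191-1)·t_tx + 4·t_prop = 194·0.25 + 4·0.00827103 = 48.53 ms.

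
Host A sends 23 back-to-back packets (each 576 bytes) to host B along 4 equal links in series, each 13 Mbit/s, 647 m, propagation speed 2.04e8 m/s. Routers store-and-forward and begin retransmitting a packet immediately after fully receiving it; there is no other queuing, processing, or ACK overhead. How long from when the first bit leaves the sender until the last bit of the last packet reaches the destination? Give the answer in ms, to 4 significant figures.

9.229 ms

Per-hop transmission t_tx = L/R = 4608/13000000 = 0.354462 ms.
Per-hop propagation t_prop = 647/204000000 = 0.00317157 ms.
Pipeline fill: first packet needs 4·t_tx to clear all hops; remaining 22 packets each add one t_tx.
Total = (4+23-1)·t_tx + 4·t_prop = 26·0.354462 + 4·0.00317157 = 9.229 ms.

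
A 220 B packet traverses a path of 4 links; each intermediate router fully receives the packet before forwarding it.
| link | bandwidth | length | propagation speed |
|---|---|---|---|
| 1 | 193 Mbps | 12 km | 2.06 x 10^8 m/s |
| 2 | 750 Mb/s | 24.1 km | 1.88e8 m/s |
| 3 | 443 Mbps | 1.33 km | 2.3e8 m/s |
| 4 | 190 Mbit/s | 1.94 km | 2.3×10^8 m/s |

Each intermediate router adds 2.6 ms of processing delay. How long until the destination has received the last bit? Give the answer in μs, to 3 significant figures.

8030 μs

L = 220 × 8 = 1760 bits.
Transmission delays (L/R per hop): 9.11917, 2.34667, 3.97291, 9.26316 μs; sum = 24.7019 μs.
Propagation delays (d/s per hop): 58.2524, 128.191, 5.78261, 8.43478 μs; sum = 200.661 μs.
Processing at 3 router(s): 3 × 2.6 ms = 7800 μs.
End-to-end = 8030 μs.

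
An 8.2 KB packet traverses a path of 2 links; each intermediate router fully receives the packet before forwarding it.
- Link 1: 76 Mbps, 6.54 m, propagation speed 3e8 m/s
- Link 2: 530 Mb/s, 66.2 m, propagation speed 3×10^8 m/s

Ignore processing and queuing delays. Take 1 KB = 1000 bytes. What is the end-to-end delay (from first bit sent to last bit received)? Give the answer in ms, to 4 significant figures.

L = 65600 bits.
Transmission delays (L/R per hop): 0.863158, 0.123774 ms; sum = 0.986931 ms.
Propagation delays (d/s per hop): 2.18e-05, 0.000220667 ms; sum = 0.000242467 ms.
End-to-end = 0.9872 ms.

0.9872 ms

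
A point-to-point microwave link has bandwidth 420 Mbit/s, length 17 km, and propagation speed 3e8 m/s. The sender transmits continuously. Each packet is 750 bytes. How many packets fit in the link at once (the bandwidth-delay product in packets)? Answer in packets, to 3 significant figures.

3.97 packets

Propagation delay = 17000 / 300000000 = 5.66667e-05 s.
BDP = R × t_prop = 420000000 × 5.66667e-05 = 23800 bits.
In packets of 6000 bits: 3.97 packets.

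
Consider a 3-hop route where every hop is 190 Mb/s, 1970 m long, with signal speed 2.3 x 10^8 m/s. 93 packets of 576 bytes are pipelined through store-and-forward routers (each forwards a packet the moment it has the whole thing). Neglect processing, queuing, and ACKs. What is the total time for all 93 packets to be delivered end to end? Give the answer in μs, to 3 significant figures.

Per-hop transmission t_tx = L/R = 4608/190000000 = 24.2526 μs.
Per-hop propagation t_prop = 1970/2.3e+08 = 8.56522 μs.
Pipeline fill: first packet needs 3·t_tx to clear all hops; remaining 92 packets each add one t_tx.
Total = (3+93-1)·t_tx + 3·t_prop = 95·24.2526 + 3·8.56522 = 2330 μs.

2330 μs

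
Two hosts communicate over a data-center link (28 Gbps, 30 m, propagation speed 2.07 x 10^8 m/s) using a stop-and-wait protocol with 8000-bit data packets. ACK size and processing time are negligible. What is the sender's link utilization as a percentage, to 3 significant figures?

49.6 %

t_tx = L/R = 8000/28000000000 = 2.85714e-07 s.
t_prop = 30/2.07e+08 = 1.44928e-07 s; RTT = 2.89855e-07 s.
Cycle = t_tx + RTT = 5.75569e-07 s.
Utilization = t_tx / cycle = 2.85714e-07/5.75569e-07 = 49.6 %.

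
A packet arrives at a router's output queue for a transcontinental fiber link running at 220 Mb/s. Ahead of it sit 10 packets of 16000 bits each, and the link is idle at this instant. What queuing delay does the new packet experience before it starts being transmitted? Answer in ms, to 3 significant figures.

Each queued packet: L/R = 16000/220000000 = 0.0727273 ms.
10 queued → 0.727273 ms.
Queuing delay = 0.727 ms.

0.727 ms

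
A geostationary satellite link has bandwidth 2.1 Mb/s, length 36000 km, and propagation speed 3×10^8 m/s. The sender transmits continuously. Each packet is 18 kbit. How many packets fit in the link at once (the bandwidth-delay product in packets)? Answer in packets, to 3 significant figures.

Propagation delay = 36000000 / 300000000 = 0.12 s.
BDP = R × t_prop = 2100000 × 0.12 = 252000 bits.
In packets of 18000 bits: 14.0 packets.

14.0 packets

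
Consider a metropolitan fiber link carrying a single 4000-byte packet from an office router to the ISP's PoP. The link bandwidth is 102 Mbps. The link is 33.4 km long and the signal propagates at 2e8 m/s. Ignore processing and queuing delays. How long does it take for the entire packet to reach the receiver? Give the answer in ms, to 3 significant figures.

L = 4000 × 8 = 32000 bits.
Transmission delay = L/R = 32000 / 102000000 = 0.313725 ms.
Propagation delay = d/s = 33400 m / 200000000 m/s = 0.167 ms.
Total = 0.481 ms.

0.481 ms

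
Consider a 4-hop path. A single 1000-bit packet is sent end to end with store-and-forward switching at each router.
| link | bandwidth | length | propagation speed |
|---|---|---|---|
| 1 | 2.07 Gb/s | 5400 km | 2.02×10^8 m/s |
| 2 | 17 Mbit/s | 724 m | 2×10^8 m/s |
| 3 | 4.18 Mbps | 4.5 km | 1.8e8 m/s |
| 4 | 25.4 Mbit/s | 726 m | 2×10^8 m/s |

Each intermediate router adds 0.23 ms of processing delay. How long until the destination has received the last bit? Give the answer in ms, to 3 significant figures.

27.8 ms

Transmission delays (L/R per hop): 0.000483092, 0.0588235, 0.239234, 0.0393701 ms; sum = 0.337911 ms.
Propagation delays (d/s per hop): 26.7327, 0.00362, 0.025, 0.00363 ms; sum = 26.7649 ms.
Processing at 3 router(s): 3 × 0.23 ms = 0.69 ms.
End-to-end = 27.8 ms.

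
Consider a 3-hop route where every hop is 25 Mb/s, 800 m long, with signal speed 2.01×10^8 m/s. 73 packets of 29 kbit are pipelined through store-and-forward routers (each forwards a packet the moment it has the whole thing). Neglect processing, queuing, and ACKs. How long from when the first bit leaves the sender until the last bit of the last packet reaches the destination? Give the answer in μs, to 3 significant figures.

87000 μs

Per-hop transmission t_tx = L/R = 29000/25000000 = 1160 μs.
Per-hop propagation t_prop = 800/2.01e+08 = 3.9801 μs.
Pipeline fill: first packet needs 3·t_tx to clear all hops; remaining 72 packets each add one t_tx.
Total = (3+73-1)·t_tx + 3·t_prop = 75·1160 + 3·3.9801 = 87000 μs.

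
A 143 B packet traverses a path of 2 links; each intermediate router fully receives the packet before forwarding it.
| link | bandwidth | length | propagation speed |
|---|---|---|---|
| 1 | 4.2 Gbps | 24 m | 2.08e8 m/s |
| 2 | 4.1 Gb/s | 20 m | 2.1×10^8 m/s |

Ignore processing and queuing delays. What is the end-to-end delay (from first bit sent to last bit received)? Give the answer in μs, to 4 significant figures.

0.7620 μs

L = 143 × 8 = 1144 bits.
Transmission delays (L/R per hop): 0.272381, 0.279024 μs; sum = 0.551405 μs.
Propagation delays (d/s per hop): 0.115385, 0.0952381 μs; sum = 0.210623 μs.
End-to-end = 0.7620 μs.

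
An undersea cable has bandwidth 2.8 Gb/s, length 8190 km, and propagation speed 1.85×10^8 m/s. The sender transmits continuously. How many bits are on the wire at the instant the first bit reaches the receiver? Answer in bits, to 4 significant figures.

124000000 bits

Propagation delay = 8190000 / 185000000 = 0.0442703 s.
BDP = R × t_prop = 2800000000 × 0.0442703 = 123957000 bits.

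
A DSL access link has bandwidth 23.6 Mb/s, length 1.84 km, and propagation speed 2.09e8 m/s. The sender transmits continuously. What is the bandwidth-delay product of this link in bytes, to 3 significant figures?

Propagation delay = 1840 / 209000000 = 8.80383e-06 s.
BDP = R × t_prop = 23600000 × 8.80383e-06 = 207.77 bits.
In bytes: 207.77/8 = 26.0 bytes.

26.0 bytes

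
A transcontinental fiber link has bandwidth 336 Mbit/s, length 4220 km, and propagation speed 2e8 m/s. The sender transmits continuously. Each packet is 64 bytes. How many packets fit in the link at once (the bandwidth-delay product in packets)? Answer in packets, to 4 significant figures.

Propagation delay = 4220000 / 200000000 = 0.0211 s.
BDP = R × t_prop = 336000000 × 0.0211 = 7089600 bits.
In packets of 512 bits: 13850 packets.

13850 packets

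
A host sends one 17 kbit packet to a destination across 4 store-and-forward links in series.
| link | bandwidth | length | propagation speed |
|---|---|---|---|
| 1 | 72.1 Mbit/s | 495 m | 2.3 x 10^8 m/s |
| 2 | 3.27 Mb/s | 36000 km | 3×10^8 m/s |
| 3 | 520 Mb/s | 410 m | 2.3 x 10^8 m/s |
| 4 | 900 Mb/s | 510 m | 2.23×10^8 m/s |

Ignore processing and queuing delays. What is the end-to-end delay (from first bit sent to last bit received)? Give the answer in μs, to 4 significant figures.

125500 μs

L = 17000 bits.
Transmission delays (L/R per hop): 235.784, 5198.78, 32.6923, 18.8889 μs; sum = 5486.14 μs.
Propagation delays (d/s per hop): 2.15217, 120000, 1.78261, 2.287 μs; sum = 120006 μs.
End-to-end = 125500 μs.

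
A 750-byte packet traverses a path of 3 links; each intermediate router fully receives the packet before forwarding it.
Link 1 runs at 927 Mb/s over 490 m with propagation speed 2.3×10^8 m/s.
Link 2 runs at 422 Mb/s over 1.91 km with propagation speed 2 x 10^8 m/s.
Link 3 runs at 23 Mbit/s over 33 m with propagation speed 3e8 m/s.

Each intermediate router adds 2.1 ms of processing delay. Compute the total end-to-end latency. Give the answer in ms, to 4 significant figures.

4.493 ms

L = 750 × 8 = 6000 bits.
Transmission delays (L/R per hop): 0.00647249, 0.014218, 0.26087 ms; sum = 0.28156 ms.
Propagation delays (d/s per hop): 0.00213043, 0.00955, 0.00011 ms; sum = 0.0117904 ms.
Processing at 2 router(s): 2 × 2.1 ms = 4.2 ms.
End-to-end = 4.493 ms.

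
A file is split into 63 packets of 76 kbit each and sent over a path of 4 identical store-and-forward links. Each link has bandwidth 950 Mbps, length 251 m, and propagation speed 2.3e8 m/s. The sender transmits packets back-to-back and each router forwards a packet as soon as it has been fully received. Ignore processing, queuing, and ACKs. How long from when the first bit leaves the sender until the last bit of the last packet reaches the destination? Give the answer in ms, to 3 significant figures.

Per-hop transmission t_tx = L/R = 76000/950000000 = 0.08 ms.
Per-hop propagation t_prop = 251/2.3e+08 = 0.0010913 ms.
Pipeline fill: first packet needs 4·t_tx to clear all hops; remaining 62 packets each add one t_tx.
Total = (4+63-1)·t_tx + 4·t_prop = 66·0.08 + 4·0.0010913 = 5.28 ms.

5.28 ms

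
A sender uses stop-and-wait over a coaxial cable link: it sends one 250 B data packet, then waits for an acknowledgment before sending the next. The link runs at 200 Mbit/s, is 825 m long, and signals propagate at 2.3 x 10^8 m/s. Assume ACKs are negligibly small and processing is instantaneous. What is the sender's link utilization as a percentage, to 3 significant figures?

58.2 %

t_tx = L/R = 2000/200000000 = 1e-05 s.
t_prop = 825/2.3e+08 = 3.58696e-06 s; RTT = 7.17391e-06 s.
Cycle = t_tx + RTT = 1.71739e-05 s.
Utilization = t_tx / cycle = 1e-05/1.71739e-05 = 58.2 %.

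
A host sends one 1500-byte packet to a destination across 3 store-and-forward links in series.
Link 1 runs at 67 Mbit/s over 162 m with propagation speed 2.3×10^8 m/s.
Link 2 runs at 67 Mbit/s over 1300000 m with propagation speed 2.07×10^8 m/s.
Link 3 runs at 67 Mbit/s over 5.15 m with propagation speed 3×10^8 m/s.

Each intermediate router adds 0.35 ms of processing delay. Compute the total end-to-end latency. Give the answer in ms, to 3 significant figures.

7.52 ms

L = 1500 × 8 = 12000 bits.
Transmission delay per hop = L/R = 12000/67000000 = 0.179104 ms; 3 hops → 0.537313 ms.
Propagation delays (d/s per hop): 0.000704348, 6.28019, 1.71667e-05 ms; sum = 6.28091 ms.
Processing at 2 router(s): 2 × 0.35 ms = 0.7 ms.
End-to-end = 7.52 ms.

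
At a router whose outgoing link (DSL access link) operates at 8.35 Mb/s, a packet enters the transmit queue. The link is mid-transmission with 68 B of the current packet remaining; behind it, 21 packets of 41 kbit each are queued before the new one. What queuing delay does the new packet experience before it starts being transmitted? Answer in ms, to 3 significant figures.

103 ms

Each queued packet: L/R = 41000/8350000 = 4.91018 ms.
21 queued → 103.114 ms.
Plus remaining 544 bits of current packet: 0.0651497 ms.
Queuing delay = 103 ms.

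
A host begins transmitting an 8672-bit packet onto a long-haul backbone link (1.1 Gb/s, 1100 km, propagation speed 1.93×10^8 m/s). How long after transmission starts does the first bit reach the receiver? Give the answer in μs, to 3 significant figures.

5700 μs

First bit experiences only propagation delay: d/s = 1100000/193000000 = 5700 μs.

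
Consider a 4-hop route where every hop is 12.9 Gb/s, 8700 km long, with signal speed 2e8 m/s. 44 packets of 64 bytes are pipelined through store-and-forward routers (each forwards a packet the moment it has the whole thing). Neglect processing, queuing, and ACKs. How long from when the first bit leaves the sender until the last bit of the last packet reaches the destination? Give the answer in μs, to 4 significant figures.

Per-hop transmission t_tx = L/R = 512/12900000000 = 0.0396899 μs.
Per-hop propagation t_prop = 8700000/200000000 = 43500 μs.
Pipeline fill: first packet needs 4·t_tx to clear all hops; remaining 43 packets each add one t_tx.
Total = (4+44-1)·t_tx + 4·t_prop = 47·0.0396899 + 4·43500 = 174000 μs.

174000 μs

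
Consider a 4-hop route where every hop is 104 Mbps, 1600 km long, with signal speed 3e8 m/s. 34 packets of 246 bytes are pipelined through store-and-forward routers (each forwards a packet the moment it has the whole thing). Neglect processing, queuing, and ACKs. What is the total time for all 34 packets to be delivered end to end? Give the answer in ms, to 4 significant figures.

Per-hop transmission t_tx = L/R = 1968/104000000 = 0.0189231 ms.
Per-hop propagation t_prop = 1600000/300000000 = 5.33333 ms.
Pipeline fill: first packet needs 4·t_tx to clear all hops; remaining 33 packets each add one t_tx.
Total = (4+34-1)·t_tx + 4·t_prop = 37·0.0189231 + 4·5.33333 = 22.03 ms.

22.03 ms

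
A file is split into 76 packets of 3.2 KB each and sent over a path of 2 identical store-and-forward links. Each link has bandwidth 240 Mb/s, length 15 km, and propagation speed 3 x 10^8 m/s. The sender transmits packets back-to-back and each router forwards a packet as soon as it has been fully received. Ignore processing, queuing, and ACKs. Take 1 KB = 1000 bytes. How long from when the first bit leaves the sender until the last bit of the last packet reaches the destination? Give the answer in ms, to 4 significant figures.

8.313 ms

Per-hop transmission t_tx = L/R = 25600/240000000 = 0.106667 ms.
Per-hop propagation t_prop = 15000/300000000 = 0.05 ms.
Pipeline fill: first packet needs 2·t_tx to clear all hops; remaining 75 packets each add one t_tx.
Total = (2+76-1)·t_tx + 2·t_prop = 77·0.106667 + 2·0.05 = 8.313 ms.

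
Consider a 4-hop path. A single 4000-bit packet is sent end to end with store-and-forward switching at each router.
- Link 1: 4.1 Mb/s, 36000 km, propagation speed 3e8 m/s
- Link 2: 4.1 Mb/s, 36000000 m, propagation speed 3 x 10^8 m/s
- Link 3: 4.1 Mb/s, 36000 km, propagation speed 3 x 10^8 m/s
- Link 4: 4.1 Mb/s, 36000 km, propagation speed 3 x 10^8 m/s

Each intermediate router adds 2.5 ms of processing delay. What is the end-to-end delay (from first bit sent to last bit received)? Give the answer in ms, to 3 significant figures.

Transmission delay per hop = L/R = 4000/4.1e+06 = 0.97561 ms; 4 hops → 3.90244 ms.
Propagation delays (d/s per hop): 120, 120, 120, 120 ms; sum = 480 ms.
Processing at 3 router(s): 3 × 2.5 ms = 7.5 ms.
End-to-end = 491 ms.

491 ms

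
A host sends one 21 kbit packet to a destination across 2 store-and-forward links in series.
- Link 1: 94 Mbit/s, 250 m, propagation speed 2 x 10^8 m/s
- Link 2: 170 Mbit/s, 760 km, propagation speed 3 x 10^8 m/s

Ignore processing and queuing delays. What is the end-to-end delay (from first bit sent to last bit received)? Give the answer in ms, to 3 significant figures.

2.88 ms

L = 21000 bits.
Transmission delays (L/R per hop): 0.223404, 0.123529 ms; sum = 0.346934 ms.
Propagation delays (d/s per hop): 0.00125, 2.53333 ms; sum = 2.53458 ms.
End-to-end = 2.88 ms.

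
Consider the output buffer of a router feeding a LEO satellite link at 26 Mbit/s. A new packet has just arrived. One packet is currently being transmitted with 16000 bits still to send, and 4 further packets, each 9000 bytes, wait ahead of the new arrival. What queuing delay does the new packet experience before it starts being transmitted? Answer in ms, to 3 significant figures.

Each queued packet: L/R = 72000/26000000 = 2.76923 ms.
4 queued → 11.0769 ms.
Plus remaining 16000 bits of current packet: 0.615385 ms.
Queuing delay = 11.7 ms.

11.7 ms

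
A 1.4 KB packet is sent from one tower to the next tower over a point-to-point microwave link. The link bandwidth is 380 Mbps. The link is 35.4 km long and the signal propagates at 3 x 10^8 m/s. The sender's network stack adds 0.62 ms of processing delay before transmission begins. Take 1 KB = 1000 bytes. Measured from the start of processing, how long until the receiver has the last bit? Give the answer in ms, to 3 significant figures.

0.767 ms

L = 11200 bits.
Transmission delay = L/R = 11200 / 380000000 = 0.0294737 ms.
Propagation delay = d/s = 35400 m / 300000000 m/s = 0.118 ms.
Plus processing delay 0.62 ms = 0.62 ms.
Total = 0.767 ms.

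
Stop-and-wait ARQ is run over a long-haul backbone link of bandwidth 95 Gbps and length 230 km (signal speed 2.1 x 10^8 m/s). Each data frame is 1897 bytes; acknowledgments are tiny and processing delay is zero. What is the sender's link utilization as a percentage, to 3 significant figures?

0.00729 %

t_tx = L/R = 15176/95000000000 = 1.59747e-07 s.
t_prop = 230000/210000000 = 0.00109524 s; RTT = 0.00219048 s.
Cycle = t_tx + RTT = 0.00219064 s.
Utilization = t_tx / cycle = 1.59747e-07/0.00219064 = 0.00729 %.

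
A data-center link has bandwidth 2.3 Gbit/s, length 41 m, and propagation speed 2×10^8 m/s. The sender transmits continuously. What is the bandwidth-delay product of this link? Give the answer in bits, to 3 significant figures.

472 bits

Propagation delay = 41 / 200000000 = 2.05e-07 s.
BDP = R × t_prop = 2300000000 × 2.05e-07 = 471.5 bits.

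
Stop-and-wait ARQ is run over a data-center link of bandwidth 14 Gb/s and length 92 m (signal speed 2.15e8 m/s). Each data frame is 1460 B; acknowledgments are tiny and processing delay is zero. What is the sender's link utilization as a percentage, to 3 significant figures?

t_tx = L/R = 11680/14000000000 = 8.34286e-07 s.
t_prop = 92/215000000 = 4.27907e-07 s; RTT = 8.55814e-07 s.
Cycle = t_tx + RTT = 1.6901e-06 s.
Utilization = t_tx / cycle = 8.34286e-07/1.6901e-06 = 49.4 %.

49.4 %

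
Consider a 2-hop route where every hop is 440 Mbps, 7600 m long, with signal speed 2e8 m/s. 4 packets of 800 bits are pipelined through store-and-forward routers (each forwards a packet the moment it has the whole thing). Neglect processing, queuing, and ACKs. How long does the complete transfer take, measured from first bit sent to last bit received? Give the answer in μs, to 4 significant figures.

85.09 μs

Per-hop transmission t_tx = L/R = 800/440000000 = 1.81818 μs.
Per-hop propagation t_prop = 7600/200000000 = 38 μs.
Pipeline fill: first packet needs 2·t_tx to clear all hops; remaining 3 packets each add one t_tx.
Total = (2+4-1)·t_tx + 2·t_prop = 5·1.81818 + 2·38 = 85.09 μs.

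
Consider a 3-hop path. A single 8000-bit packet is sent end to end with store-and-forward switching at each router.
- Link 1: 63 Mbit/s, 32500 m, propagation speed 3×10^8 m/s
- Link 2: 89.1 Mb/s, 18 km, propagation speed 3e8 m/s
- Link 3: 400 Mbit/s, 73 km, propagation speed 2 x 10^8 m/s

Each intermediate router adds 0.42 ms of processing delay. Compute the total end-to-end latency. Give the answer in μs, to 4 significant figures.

Transmission delays (L/R per hop): 126.984, 89.7868, 20 μs; sum = 236.771 μs.
Propagation delays (d/s per hop): 108.333, 60, 365 μs; sum = 533.333 μs.
Processing at 2 router(s): 2 × 0.42 ms = 840 μs.
End-to-end = 1610 μs.

1610 μs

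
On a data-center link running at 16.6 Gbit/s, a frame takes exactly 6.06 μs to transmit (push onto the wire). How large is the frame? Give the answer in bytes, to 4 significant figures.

12570 bytes

L = R × t_tx = 1.66e+10 b/s × 6.06e-06 s = 100596 bits.
In bytes: 100596 / 8 = 12570 bytes.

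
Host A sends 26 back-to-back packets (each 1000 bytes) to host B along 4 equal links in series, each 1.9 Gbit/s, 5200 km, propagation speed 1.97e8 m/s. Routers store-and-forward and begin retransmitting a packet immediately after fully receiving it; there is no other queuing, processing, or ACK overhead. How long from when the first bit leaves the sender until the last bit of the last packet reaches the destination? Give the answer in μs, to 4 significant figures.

105700 μs

Per-hop transmission t_tx = L/R = 8000/1900000000 = 4.21053 μs.
Per-hop propagation t_prop = 5200000/197000000 = 26395.9 μs.
Pipeline fill: first packet needs 4·t_tx to clear all hops; remaining 25 packets each add one t_tx.
Total = (4+26-1)·t_tx + 4·t_prop = 29·4.21053 + 4·26395.9 = 105700 μs.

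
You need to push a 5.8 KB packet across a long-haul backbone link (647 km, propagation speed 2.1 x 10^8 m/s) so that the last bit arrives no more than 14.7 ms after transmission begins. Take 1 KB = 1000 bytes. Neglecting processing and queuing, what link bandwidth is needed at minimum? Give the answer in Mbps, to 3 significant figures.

3.99 Mbps

L = 46400 bits.
Propagation delay = 647000 / 210000000 = 3.08095 ms.
Transmission budget = 14.7 − 3.08095 = 11.619 ms.
R ≥ L / t_tx = 46400 bits / 0.011619 s = 3.99 Mbps.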